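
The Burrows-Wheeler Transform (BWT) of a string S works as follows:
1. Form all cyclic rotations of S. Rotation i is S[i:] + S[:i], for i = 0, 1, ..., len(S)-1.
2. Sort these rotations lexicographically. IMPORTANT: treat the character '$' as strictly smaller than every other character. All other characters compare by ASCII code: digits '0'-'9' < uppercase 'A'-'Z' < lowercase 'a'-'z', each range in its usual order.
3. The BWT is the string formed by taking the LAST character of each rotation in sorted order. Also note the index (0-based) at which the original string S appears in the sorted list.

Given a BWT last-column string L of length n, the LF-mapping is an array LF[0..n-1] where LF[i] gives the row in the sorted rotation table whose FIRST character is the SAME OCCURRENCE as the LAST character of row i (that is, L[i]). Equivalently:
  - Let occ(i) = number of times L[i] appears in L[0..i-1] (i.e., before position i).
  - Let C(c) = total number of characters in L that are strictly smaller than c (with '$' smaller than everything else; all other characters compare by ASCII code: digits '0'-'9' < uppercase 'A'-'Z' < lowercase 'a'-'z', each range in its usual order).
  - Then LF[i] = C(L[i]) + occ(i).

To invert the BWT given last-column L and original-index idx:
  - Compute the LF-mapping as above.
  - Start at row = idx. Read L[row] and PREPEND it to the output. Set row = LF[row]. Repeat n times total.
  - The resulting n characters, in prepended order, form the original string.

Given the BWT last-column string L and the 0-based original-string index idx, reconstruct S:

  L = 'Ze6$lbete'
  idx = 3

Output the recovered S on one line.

LF mapping: 2 4 1 0 7 3 5 8 6
Walk LF starting at row 3, prepending L[row]:
  step 1: row=3, L[3]='$', prepend. Next row=LF[3]=0
  step 2: row=0, L[0]='Z', prepend. Next row=LF[0]=2
  step 3: row=2, L[2]='6', prepend. Next row=LF[2]=1
  step 4: row=1, L[1]='e', prepend. Next row=LF[1]=4
  step 5: row=4, L[4]='l', prepend. Next row=LF[4]=7
  step 6: row=7, L[7]='t', prepend. Next row=LF[7]=8
  step 7: row=8, L[8]='e', prepend. Next row=LF[8]=6
  step 8: row=6, L[6]='e', prepend. Next row=LF[6]=5
  step 9: row=5, L[5]='b', prepend. Next row=LF[5]=3
Reversed output: beetle6Z$

Answer: beetle6Z$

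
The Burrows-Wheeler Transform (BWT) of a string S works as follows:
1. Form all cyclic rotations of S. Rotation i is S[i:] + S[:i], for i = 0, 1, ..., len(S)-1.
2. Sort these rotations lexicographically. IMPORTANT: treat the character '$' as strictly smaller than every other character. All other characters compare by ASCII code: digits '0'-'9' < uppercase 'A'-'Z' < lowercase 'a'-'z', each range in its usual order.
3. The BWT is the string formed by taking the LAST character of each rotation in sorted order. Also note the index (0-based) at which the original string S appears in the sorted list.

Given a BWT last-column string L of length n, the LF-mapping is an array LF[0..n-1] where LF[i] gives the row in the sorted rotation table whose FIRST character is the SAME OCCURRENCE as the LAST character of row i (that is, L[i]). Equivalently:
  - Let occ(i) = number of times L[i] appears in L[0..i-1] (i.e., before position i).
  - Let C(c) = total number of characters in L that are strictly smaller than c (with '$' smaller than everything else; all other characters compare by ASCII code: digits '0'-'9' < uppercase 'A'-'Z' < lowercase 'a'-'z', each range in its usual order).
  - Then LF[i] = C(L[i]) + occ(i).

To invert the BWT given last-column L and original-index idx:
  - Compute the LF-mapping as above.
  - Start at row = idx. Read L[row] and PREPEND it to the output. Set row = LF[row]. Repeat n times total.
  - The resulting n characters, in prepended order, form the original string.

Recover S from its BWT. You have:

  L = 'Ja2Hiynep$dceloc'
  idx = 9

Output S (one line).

Answer: encyclopedia2HJ$

Derivation:
LF mapping: 3 4 1 2 10 15 12 8 14 0 7 5 9 11 13 6
Walk LF starting at row 9, prepending L[row]:
  step 1: row=9, L[9]='$', prepend. Next row=LF[9]=0
  step 2: row=0, L[0]='J', prepend. Next row=LF[0]=3
  step 3: row=3, L[3]='H', prepend. Next row=LF[3]=2
  step 4: row=2, L[2]='2', prepend. Next row=LF[2]=1
  step 5: row=1, L[1]='a', prepend. Next row=LF[1]=4
  step 6: row=4, L[4]='i', prepend. Next row=LF[4]=10
  step 7: row=10, L[10]='d', prepend. Next row=LF[10]=7
  step 8: row=7, L[7]='e', prepend. Next row=LF[7]=8
  step 9: row=8, L[8]='p', prepend. Next row=LF[8]=14
  step 10: row=14, L[14]='o', prepend. Next row=LF[14]=13
  step 11: row=13, L[13]='l', prepend. Next row=LF[13]=11
  step 12: row=11, L[11]='c', prepend. Next row=LF[11]=5
  step 13: row=5, L[5]='y', prepend. Next row=LF[5]=15
  step 14: row=15, L[15]='c', prepend. Next row=LF[15]=6
  step 15: row=6, L[6]='n', prepend. Next row=LF[6]=12
  step 16: row=12, L[12]='e', prepend. Next row=LF[12]=9
Reversed output: encyclopedia2HJ$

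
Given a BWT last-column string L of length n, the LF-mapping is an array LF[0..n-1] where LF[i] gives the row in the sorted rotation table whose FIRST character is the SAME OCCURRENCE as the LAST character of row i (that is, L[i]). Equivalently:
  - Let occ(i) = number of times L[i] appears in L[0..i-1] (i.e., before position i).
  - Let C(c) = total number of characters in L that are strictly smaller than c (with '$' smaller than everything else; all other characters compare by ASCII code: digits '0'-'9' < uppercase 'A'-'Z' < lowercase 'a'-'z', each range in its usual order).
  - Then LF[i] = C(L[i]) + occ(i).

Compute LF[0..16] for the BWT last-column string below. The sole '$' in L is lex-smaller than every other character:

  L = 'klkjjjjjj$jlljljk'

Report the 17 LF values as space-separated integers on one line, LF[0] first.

Answer: 10 13 11 1 2 3 4 5 6 0 7 14 15 8 16 9 12

Derivation:
Char counts: '$':1, 'j':9, 'k':3, 'l':4
C (first-col start): C('$')=0, C('j')=1, C('k')=10, C('l')=13
L[0]='k': occ=0, LF[0]=C('k')+0=10+0=10
L[1]='l': occ=0, LF[1]=C('l')+0=13+0=13
L[2]='k': occ=1, LF[2]=C('k')+1=10+1=11
L[3]='j': occ=0, LF[3]=C('j')+0=1+0=1
L[4]='j': occ=1, LF[4]=C('j')+1=1+1=2
L[5]='j': occ=2, LF[5]=C('j')+2=1+2=3
L[6]='j': occ=3, LF[6]=C('j')+3=1+3=4
L[7]='j': occ=4, LF[7]=C('j')+4=1+4=5
L[8]='j': occ=5, LF[8]=C('j')+5=1+5=6
L[9]='$': occ=0, LF[9]=C('$')+0=0+0=0
L[10]='j': occ=6, LF[10]=C('j')+6=1+6=7
L[11]='l': occ=1, LF[11]=C('l')+1=13+1=14
L[12]='l': occ=2, LF[12]=C('l')+2=13+2=15
L[13]='j': occ=7, LF[13]=C('j')+7=1+7=8
L[14]='l': occ=3, LF[14]=C('l')+3=13+3=16
L[15]='j': occ=8, LF[15]=C('j')+8=1+8=9
L[16]='k': occ=2, LF[16]=C('k')+2=10+2=12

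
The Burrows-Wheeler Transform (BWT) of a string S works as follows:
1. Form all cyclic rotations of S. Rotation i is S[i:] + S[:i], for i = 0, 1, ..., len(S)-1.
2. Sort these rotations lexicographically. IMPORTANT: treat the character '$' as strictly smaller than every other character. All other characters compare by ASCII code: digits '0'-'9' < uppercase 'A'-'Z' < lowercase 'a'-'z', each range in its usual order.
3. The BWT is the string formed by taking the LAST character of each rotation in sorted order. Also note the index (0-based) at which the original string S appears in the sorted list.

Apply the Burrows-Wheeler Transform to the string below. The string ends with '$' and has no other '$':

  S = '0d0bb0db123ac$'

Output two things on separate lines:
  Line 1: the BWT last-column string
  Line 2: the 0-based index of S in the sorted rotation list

Answer: cd$bb123bd0a00
2

Derivation:
All 14 rotations (rotation i = S[i:]+S[:i]):
  rot[0] = 0d0bb0db123ac$
  rot[1] = d0bb0db123ac$0
  rot[2] = 0bb0db123ac$0d
  rot[3] = bb0db123ac$0d0
  rot[4] = b0db123ac$0d0b
  rot[5] = 0db123ac$0d0bb
  rot[6] = db123ac$0d0bb0
  rot[7] = b123ac$0d0bb0d
  rot[8] = 123ac$0d0bb0db
  rot[9] = 23ac$0d0bb0db1
  rot[10] = 3ac$0d0bb0db12
  rot[11] = ac$0d0bb0db123
  rot[12] = c$0d0bb0db123a
  rot[13] = $0d0bb0db123ac
Sorted (with $ < everything):
  sorted[0] = $0d0bb0db123ac  (last char: 'c')
  sorted[1] = 0bb0db123ac$0d  (last char: 'd')
  sorted[2] = 0d0bb0db123ac$  (last char: '$')
  sorted[3] = 0db123ac$0d0bb  (last char: 'b')
  sorted[4] = 123ac$0d0bb0db  (last char: 'b')
  sorted[5] = 23ac$0d0bb0db1  (last char: '1')
  sorted[6] = 3ac$0d0bb0db12  (last char: '2')
  sorted[7] = ac$0d0bb0db123  (last char: '3')
  sorted[8] = b0db123ac$0d0b  (last char: 'b')
  sorted[9] = b123ac$0d0bb0d  (last char: 'd')
  sorted[10] = bb0db123ac$0d0  (last char: '0')
  sorted[11] = c$0d0bb0db123a  (last char: 'a')
  sorted[12] = d0bb0db123ac$0  (last char: '0')
  sorted[13] = db123ac$0d0bb0  (last char: '0')
Last column: cd$bb123bd0a00
Original string S is at sorted index 2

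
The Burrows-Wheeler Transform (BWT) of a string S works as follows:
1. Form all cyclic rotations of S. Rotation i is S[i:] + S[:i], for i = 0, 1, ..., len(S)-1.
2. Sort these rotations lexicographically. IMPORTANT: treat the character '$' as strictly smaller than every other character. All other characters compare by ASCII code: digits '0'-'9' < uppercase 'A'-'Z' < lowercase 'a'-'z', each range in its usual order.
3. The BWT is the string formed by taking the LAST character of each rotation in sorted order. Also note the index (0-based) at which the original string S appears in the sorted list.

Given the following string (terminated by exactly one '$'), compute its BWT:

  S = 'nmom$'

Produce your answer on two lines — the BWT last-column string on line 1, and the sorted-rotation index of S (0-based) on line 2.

Answer: mon$m
3

Derivation:
All 5 rotations (rotation i = S[i:]+S[:i]):
  rot[0] = nmom$
  rot[1] = mom$n
  rot[2] = om$nm
  rot[3] = m$nmo
  rot[4] = $nmom
Sorted (with $ < everything):
  sorted[0] = $nmom  (last char: 'm')
  sorted[1] = m$nmo  (last char: 'o')
  sorted[2] = mom$n  (last char: 'n')
  sorted[3] = nmom$  (last char: '$')
  sorted[4] = om$nm  (last char: 'm')
Last column: mon$m
Original string S is at sorted index 3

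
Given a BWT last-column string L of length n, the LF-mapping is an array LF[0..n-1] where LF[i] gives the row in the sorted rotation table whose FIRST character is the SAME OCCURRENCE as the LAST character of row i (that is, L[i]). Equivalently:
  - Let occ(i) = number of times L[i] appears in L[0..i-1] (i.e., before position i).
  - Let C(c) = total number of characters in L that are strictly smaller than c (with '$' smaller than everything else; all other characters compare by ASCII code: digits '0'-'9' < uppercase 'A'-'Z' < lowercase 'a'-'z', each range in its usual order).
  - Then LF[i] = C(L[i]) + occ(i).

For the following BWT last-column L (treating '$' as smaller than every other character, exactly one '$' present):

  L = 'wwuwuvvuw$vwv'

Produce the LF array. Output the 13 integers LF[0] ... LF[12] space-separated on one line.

Char counts: '$':1, 'u':3, 'v':4, 'w':5
C (first-col start): C('$')=0, C('u')=1, C('v')=4, C('w')=8
L[0]='w': occ=0, LF[0]=C('w')+0=8+0=8
L[1]='w': occ=1, LF[1]=C('w')+1=8+1=9
L[2]='u': occ=0, LF[2]=C('u')+0=1+0=1
L[3]='w': occ=2, LF[3]=C('w')+2=8+2=10
L[4]='u': occ=1, LF[4]=C('u')+1=1+1=2
L[5]='v': occ=0, LF[5]=C('v')+0=4+0=4
L[6]='v': occ=1, LF[6]=C('v')+1=4+1=5
L[7]='u': occ=2, LF[7]=C('u')+2=1+2=3
L[8]='w': occ=3, LF[8]=C('w')+3=8+3=11
L[9]='$': occ=0, LF[9]=C('$')+0=0+0=0
L[10]='v': occ=2, LF[10]=C('v')+2=4+2=6
L[11]='w': occ=4, LF[11]=C('w')+4=8+4=12
L[12]='v': occ=3, LF[12]=C('v')+3=4+3=7

Answer: 8 9 1 10 2 4 5 3 11 0 6 12 7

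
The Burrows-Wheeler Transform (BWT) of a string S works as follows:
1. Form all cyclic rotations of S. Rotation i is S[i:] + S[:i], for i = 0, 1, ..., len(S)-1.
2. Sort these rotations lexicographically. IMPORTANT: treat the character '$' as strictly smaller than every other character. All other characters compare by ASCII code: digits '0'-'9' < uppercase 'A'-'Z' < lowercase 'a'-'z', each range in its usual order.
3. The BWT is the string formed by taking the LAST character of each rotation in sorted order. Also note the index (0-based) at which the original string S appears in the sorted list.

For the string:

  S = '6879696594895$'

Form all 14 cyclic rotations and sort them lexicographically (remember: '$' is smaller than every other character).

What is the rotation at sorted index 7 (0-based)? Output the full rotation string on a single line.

All 14 rotations (rotation i = S[i:]+S[:i]):
  rot[0] = 6879696594895$
  rot[1] = 879696594895$6
  rot[2] = 79696594895$68
  rot[3] = 9696594895$687
  rot[4] = 696594895$6879
  rot[5] = 96594895$68796
  rot[6] = 6594895$687969
  rot[7] = 594895$6879696
  rot[8] = 94895$68796965
  rot[9] = 4895$687969659
  rot[10] = 895$6879696594
  rot[11] = 95$68796965948
  rot[12] = 5$687969659489
  rot[13] = $6879696594895
Sorted (with $ < everything):
  sorted[0] = $6879696594895
  sorted[1] = 4895$687969659
  sorted[2] = 5$687969659489
  sorted[3] = 594895$6879696
  sorted[4] = 6594895$687969
  sorted[5] = 6879696594895$
  sorted[6] = 696594895$6879
  sorted[7] = 79696594895$68
  sorted[8] = 879696594895$6
  sorted[9] = 895$6879696594
  sorted[10] = 94895$68796965
  sorted[11] = 95$68796965948
  sorted[12] = 96594895$68796
  sorted[13] = 9696594895$687
sorted[7] = 79696594895$68

Answer: 79696594895$68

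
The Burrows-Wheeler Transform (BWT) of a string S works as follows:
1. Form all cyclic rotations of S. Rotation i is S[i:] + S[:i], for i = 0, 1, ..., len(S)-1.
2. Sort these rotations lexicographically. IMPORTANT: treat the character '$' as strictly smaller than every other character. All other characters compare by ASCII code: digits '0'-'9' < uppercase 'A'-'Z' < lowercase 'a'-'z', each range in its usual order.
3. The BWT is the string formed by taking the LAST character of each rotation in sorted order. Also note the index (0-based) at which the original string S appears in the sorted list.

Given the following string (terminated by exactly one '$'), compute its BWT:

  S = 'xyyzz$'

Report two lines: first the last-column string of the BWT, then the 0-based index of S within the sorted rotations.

All 6 rotations (rotation i = S[i:]+S[:i]):
  rot[0] = xyyzz$
  rot[1] = yyzz$x
  rot[2] = yzz$xy
  rot[3] = zz$xyy
  rot[4] = z$xyyz
  rot[5] = $xyyzz
Sorted (with $ < everything):
  sorted[0] = $xyyzz  (last char: 'z')
  sorted[1] = xyyzz$  (last char: '$')
  sorted[2] = yyzz$x  (last char: 'x')
  sorted[3] = yzz$xy  (last char: 'y')
  sorted[4] = z$xyyz  (last char: 'z')
  sorted[5] = zz$xyy  (last char: 'y')
Last column: z$xyzy
Original string S is at sorted index 1

Answer: z$xyzy
1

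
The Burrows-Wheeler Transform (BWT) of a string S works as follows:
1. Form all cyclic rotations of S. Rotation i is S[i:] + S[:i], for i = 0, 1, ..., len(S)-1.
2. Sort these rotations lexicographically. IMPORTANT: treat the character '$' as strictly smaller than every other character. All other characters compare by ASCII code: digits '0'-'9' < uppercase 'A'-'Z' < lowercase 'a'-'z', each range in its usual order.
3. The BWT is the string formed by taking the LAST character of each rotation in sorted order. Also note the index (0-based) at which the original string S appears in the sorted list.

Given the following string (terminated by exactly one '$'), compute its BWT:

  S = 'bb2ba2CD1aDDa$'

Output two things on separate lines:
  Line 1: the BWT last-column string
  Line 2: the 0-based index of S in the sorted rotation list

All 14 rotations (rotation i = S[i:]+S[:i]):
  rot[0] = bb2ba2CD1aDDa$
  rot[1] = b2ba2CD1aDDa$b
  rot[2] = 2ba2CD1aDDa$bb
  rot[3] = ba2CD1aDDa$bb2
  rot[4] = a2CD1aDDa$bb2b
  rot[5] = 2CD1aDDa$bb2ba
  rot[6] = CD1aDDa$bb2ba2
  rot[7] = D1aDDa$bb2ba2C
  rot[8] = 1aDDa$bb2ba2CD
  rot[9] = aDDa$bb2ba2CD1
  rot[10] = DDa$bb2ba2CD1a
  rot[11] = Da$bb2ba2CD1aD
  rot[12] = a$bb2ba2CD1aDD
  rot[13] = $bb2ba2CD1aDDa
Sorted (with $ < everything):
  sorted[0] = $bb2ba2CD1aDDa  (last char: 'a')
  sorted[1] = 1aDDa$bb2ba2CD  (last char: 'D')
  sorted[2] = 2CD1aDDa$bb2ba  (last char: 'a')
  sorted[3] = 2ba2CD1aDDa$bb  (last char: 'b')
  sorted[4] = CD1aDDa$bb2ba2  (last char: '2')
  sorted[5] = D1aDDa$bb2ba2C  (last char: 'C')
  sorted[6] = DDa$bb2ba2CD1a  (last char: 'a')
  sorted[7] = Da$bb2ba2CD1aD  (last char: 'D')
  sorted[8] = a$bb2ba2CD1aDD  (last char: 'D')
  sorted[9] = a2CD1aDDa$bb2b  (last char: 'b')
  sorted[10] = aDDa$bb2ba2CD1  (last char: '1')
  sorted[11] = b2ba2CD1aDDa$b  (last char: 'b')
  sorted[12] = ba2CD1aDDa$bb2  (last char: '2')
  sorted[13] = bb2ba2CD1aDDa$  (last char: '$')
Last column: aDab2CaDDb1b2$
Original string S is at sorted index 13

Answer: aDab2CaDDb1b2$
13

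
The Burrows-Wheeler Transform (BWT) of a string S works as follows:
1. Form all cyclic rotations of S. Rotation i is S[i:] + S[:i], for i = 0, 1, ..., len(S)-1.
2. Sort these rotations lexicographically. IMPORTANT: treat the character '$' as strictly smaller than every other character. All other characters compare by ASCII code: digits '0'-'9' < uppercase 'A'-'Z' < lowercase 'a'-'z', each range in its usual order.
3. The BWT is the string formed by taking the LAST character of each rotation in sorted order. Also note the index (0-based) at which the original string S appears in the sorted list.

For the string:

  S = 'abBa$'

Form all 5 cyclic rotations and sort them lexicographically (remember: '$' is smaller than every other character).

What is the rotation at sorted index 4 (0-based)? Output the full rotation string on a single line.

All 5 rotations (rotation i = S[i:]+S[:i]):
  rot[0] = abBa$
  rot[1] = bBa$a
  rot[2] = Ba$ab
  rot[3] = a$abB
  rot[4] = $abBa
Sorted (with $ < everything):
  sorted[0] = $abBa
  sorted[1] = Ba$ab
  sorted[2] = a$abB
  sorted[3] = abBa$
  sorted[4] = bBa$a
sorted[4] = bBa$a

Answer: bBa$a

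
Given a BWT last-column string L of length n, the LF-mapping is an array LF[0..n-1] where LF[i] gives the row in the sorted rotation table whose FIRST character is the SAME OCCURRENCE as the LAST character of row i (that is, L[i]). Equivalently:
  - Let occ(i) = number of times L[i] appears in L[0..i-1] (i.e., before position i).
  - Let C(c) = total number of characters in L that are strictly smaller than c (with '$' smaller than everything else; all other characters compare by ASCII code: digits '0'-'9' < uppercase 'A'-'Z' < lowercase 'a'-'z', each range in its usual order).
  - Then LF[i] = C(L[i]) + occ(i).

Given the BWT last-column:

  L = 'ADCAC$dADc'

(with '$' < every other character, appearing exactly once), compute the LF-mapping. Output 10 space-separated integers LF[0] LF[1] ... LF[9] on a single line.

Char counts: '$':1, 'A':3, 'C':2, 'D':2, 'c':1, 'd':1
C (first-col start): C('$')=0, C('A')=1, C('C')=4, C('D')=6, C('c')=8, C('d')=9
L[0]='A': occ=0, LF[0]=C('A')+0=1+0=1
L[1]='D': occ=0, LF[1]=C('D')+0=6+0=6
L[2]='C': occ=0, LF[2]=C('C')+0=4+0=4
L[3]='A': occ=1, LF[3]=C('A')+1=1+1=2
L[4]='C': occ=1, LF[4]=C('C')+1=4+1=5
L[5]='$': occ=0, LF[5]=C('$')+0=0+0=0
L[6]='d': occ=0, LF[6]=C('d')+0=9+0=9
L[7]='A': occ=2, LF[7]=C('A')+2=1+2=3
L[8]='D': occ=1, LF[8]=C('D')+1=6+1=7
L[9]='c': occ=0, LF[9]=C('c')+0=8+0=8

Answer: 1 6 4 2 5 0 9 3 7 8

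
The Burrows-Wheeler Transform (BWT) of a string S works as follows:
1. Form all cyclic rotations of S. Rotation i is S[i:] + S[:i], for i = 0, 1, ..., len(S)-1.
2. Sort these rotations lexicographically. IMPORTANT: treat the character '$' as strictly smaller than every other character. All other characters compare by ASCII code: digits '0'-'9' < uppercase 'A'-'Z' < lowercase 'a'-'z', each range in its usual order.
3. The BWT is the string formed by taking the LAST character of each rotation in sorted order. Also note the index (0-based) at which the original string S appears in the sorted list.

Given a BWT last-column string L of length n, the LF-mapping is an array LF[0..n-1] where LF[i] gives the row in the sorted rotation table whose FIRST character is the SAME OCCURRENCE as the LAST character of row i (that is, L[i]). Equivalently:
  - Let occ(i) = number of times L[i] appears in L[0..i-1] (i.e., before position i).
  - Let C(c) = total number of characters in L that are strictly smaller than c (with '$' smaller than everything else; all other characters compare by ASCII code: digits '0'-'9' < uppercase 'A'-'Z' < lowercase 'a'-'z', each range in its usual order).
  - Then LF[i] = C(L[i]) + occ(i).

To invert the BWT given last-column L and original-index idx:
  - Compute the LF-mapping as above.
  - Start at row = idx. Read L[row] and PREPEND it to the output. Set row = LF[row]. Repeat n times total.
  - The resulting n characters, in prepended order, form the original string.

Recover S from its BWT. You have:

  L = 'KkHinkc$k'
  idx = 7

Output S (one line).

Answer: knickkHK$

Derivation:
LF mapping: 2 5 1 4 8 6 3 0 7
Walk LF starting at row 7, prepending L[row]:
  step 1: row=7, L[7]='$', prepend. Next row=LF[7]=0
  step 2: row=0, L[0]='K', prepend. Next row=LF[0]=2
  step 3: row=2, L[2]='H', prepend. Next row=LF[2]=1
  step 4: row=1, L[1]='k', prepend. Next row=LF[1]=5
  step 5: row=5, L[5]='k', prepend. Next row=LF[5]=6
  step 6: row=6, L[6]='c', prepend. Next row=LF[6]=3
  step 7: row=3, L[3]='i', prepend. Next row=LF[3]=4
  step 8: row=4, L[4]='n', prepend. Next row=LF[4]=8
  step 9: row=8, L[8]='k', prepend. Next row=LF[8]=7
Reversed output: knickkHK$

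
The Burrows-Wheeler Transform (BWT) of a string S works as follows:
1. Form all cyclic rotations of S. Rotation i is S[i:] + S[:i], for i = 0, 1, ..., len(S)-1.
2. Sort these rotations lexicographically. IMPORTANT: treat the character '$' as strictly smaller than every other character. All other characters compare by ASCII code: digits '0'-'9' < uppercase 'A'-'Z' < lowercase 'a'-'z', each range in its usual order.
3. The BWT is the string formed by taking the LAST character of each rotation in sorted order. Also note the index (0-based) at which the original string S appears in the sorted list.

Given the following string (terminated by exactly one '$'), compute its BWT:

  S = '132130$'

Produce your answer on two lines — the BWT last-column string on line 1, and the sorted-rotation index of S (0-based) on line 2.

All 7 rotations (rotation i = S[i:]+S[:i]):
  rot[0] = 132130$
  rot[1] = 32130$1
  rot[2] = 2130$13
  rot[3] = 130$132
  rot[4] = 30$1321
  rot[5] = 0$13213
  rot[6] = $132130
Sorted (with $ < everything):
  sorted[0] = $132130  (last char: '0')
  sorted[1] = 0$13213  (last char: '3')
  sorted[2] = 130$132  (last char: '2')
  sorted[3] = 132130$  (last char: '$')
  sorted[4] = 2130$13  (last char: '3')
  sorted[5] = 30$1321  (last char: '1')
  sorted[6] = 32130$1  (last char: '1')
Last column: 032$311
Original string S is at sorted index 3

Answer: 032$311
3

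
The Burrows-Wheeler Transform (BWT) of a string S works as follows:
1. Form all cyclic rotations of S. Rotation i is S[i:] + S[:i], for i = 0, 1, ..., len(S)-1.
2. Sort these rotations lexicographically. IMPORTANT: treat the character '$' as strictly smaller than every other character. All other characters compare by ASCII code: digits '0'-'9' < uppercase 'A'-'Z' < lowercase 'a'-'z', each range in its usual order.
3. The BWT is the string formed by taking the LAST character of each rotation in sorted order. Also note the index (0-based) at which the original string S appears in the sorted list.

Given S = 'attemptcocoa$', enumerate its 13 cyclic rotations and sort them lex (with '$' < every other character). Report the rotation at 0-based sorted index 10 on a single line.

All 13 rotations (rotation i = S[i:]+S[:i]):
  rot[0] = attemptcocoa$
  rot[1] = ttemptcocoa$a
  rot[2] = temptcocoa$at
  rot[3] = emptcocoa$att
  rot[4] = mptcocoa$atte
  rot[5] = ptcocoa$attem
  rot[6] = tcocoa$attemp
  rot[7] = cocoa$attempt
  rot[8] = ocoa$attemptc
  rot[9] = coa$attemptco
  rot[10] = oa$attemptcoc
  rot[11] = a$attemptcoco
  rot[12] = $attemptcocoa
Sorted (with $ < everything):
  sorted[0] = $attemptcocoa
  sorted[1] = a$attemptcoco
  sorted[2] = attemptcocoa$
  sorted[3] = coa$attemptco
  sorted[4] = cocoa$attempt
  sorted[5] = emptcocoa$att
  sorted[6] = mptcocoa$atte
  sorted[7] = oa$attemptcoc
  sorted[8] = ocoa$attemptc
  sorted[9] = ptcocoa$attem
  sorted[10] = tcocoa$attemp
  sorted[11] = temptcocoa$at
  sorted[12] = ttemptcocoa$a
sorted[10] = tcocoa$attemp

Answer: tcocoa$attemp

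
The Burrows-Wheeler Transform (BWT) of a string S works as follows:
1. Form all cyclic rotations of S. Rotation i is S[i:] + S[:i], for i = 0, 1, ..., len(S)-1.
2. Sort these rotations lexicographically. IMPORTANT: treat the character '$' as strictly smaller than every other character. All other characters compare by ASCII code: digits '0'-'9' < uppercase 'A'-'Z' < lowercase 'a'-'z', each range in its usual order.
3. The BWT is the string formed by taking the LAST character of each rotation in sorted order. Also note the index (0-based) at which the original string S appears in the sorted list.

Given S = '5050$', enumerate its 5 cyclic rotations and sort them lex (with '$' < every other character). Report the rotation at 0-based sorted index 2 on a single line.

All 5 rotations (rotation i = S[i:]+S[:i]):
  rot[0] = 5050$
  rot[1] = 050$5
  rot[2] = 50$50
  rot[3] = 0$505
  rot[4] = $5050
Sorted (with $ < everything):
  sorted[0] = $5050
  sorted[1] = 0$505
  sorted[2] = 050$5
  sorted[3] = 50$50
  sorted[4] = 5050$
sorted[2] = 050$5

Answer: 050$5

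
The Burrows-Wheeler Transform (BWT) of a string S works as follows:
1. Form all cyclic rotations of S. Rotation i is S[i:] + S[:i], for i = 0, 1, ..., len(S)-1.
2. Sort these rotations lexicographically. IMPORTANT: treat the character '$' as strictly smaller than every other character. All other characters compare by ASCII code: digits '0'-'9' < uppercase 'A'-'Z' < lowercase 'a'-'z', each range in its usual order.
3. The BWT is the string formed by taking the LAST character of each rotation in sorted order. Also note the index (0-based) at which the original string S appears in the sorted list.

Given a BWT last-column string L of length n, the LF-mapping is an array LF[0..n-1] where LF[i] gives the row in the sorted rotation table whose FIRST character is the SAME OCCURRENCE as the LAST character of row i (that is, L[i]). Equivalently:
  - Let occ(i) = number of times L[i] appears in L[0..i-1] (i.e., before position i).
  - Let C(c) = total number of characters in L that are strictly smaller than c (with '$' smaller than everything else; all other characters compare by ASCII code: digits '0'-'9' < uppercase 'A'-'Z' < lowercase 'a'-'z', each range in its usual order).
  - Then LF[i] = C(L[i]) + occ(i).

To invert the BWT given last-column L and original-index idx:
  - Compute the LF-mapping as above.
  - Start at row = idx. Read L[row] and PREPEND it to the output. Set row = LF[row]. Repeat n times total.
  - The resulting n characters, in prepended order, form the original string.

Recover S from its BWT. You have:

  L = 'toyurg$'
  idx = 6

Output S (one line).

LF mapping: 4 2 6 5 3 1 0
Walk LF starting at row 6, prepending L[row]:
  step 1: row=6, L[6]='$', prepend. Next row=LF[6]=0
  step 2: row=0, L[0]='t', prepend. Next row=LF[0]=4
  step 3: row=4, L[4]='r', prepend. Next row=LF[4]=3
  step 4: row=3, L[3]='u', prepend. Next row=LF[3]=5
  step 5: row=5, L[5]='g', prepend. Next row=LF[5]=1
  step 6: row=1, L[1]='o', prepend. Next row=LF[1]=2
  step 7: row=2, L[2]='y', prepend. Next row=LF[2]=6
Reversed output: yogurt$

Answer: yogurt$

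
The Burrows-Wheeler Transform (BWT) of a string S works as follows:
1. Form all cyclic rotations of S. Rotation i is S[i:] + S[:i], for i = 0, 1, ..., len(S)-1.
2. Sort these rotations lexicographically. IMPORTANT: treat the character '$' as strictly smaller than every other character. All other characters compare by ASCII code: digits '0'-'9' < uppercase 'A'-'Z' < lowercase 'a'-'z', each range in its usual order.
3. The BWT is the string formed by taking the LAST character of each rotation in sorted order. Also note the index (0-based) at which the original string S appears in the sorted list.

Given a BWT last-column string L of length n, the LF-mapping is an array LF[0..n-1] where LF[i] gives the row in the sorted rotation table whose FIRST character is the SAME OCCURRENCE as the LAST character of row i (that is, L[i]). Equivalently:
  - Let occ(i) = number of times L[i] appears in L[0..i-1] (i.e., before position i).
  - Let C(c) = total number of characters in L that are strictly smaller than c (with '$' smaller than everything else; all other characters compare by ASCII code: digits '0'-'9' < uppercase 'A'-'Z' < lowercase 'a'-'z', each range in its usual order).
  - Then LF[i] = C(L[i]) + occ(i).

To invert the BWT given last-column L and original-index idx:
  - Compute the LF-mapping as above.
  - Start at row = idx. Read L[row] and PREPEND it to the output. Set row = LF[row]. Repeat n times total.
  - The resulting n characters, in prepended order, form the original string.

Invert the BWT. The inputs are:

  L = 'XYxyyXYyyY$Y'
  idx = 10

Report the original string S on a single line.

Answer: yxXYyYYyyYX$

Derivation:
LF mapping: 1 3 7 8 9 2 4 10 11 5 0 6
Walk LF starting at row 10, prepending L[row]:
  step 1: row=10, L[10]='$', prepend. Next row=LF[10]=0
  step 2: row=0, L[0]='X', prepend. Next row=LF[0]=1
  step 3: row=1, L[1]='Y', prepend. Next row=LF[1]=3
  step 4: row=3, L[3]='y', prepend. Next row=LF[3]=8
  step 5: row=8, L[8]='y', prepend. Next row=LF[8]=11
  step 6: row=11, L[11]='Y', prepend. Next row=LF[11]=6
  step 7: row=6, L[6]='Y', prepend. Next row=LF[6]=4
  step 8: row=4, L[4]='y', prepend. Next row=LF[4]=9
  step 9: row=9, L[9]='Y', prepend. Next row=LF[9]=5
  step 10: row=5, L[5]='X', prepend. Next row=LF[5]=2
  step 11: row=2, L[2]='x', prepend. Next row=LF[2]=7
  step 12: row=7, L[7]='y', prepend. Next row=LF[7]=10
Reversed output: yxXYyYYyyYX$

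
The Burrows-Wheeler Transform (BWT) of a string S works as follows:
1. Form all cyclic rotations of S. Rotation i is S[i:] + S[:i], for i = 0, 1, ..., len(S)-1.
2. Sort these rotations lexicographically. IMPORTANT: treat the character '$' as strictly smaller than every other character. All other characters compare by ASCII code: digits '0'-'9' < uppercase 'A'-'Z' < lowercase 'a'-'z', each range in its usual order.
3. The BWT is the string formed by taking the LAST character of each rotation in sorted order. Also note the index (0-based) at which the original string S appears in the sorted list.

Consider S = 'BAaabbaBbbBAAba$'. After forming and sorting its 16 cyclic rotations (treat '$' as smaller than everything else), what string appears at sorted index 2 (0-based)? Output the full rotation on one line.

Answer: AaabbaBbbBAAba$B

Derivation:
All 16 rotations (rotation i = S[i:]+S[:i]):
  rot[0] = BAaabbaBbbBAAba$
  rot[1] = AaabbaBbbBAAba$B
  rot[2] = aabbaBbbBAAba$BA
  rot[3] = abbaBbbBAAba$BAa
  rot[4] = bbaBbbBAAba$BAaa
  rot[5] = baBbbBAAba$BAaab
  rot[6] = aBbbBAAba$BAaabb
  rot[7] = BbbBAAba$BAaabba
  rot[8] = bbBAAba$BAaabbaB
  rot[9] = bBAAba$BAaabbaBb
  rot[10] = BAAba$BAaabbaBbb
  rot[11] = AAba$BAaabbaBbbB
  rot[12] = Aba$BAaabbaBbbBA
  rot[13] = ba$BAaabbaBbbBAA
  rot[14] = a$BAaabbaBbbBAAb
  rot[15] = $BAaabbaBbbBAAba
Sorted (with $ < everything):
  sorted[0] = $BAaabbaBbbBAAba
  sorted[1] = AAba$BAaabbaBbbB
  sorted[2] = AaabbaBbbBAAba$B
  sorted[3] = Aba$BAaabbaBbbBA
  sorted[4] = BAAba$BAaabbaBbb
  sorted[5] = BAaabbaBbbBAAba$
  sorted[6] = BbbBAAba$BAaabba
  sorted[7] = a$BAaabbaBbbBAAb
  sorted[8] = aBbbBAAba$BAaabb
  sorted[9] = aabbaBbbBAAba$BA
  sorted[10] = abbaBbbBAAba$BAa
  sorted[11] = bBAAba$BAaabbaBb
  sorted[12] = ba$BAaabbaBbbBAA
  sorted[13] = baBbbBAAba$BAaab
  sorted[14] = bbBAAba$BAaabbaB
  sorted[15] = bbaBbbBAAba$BAaa
sorted[2] = AaabbaBbbBAAba$B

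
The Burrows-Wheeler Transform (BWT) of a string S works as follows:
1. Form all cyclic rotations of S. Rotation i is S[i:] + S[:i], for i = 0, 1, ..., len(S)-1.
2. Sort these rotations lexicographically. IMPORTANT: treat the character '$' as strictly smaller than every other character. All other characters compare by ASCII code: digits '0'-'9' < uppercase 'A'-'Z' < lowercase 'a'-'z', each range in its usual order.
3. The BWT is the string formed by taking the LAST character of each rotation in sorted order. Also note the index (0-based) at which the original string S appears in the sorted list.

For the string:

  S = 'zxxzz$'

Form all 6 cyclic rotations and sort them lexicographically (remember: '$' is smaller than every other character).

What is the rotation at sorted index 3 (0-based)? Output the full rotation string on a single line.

Answer: z$zxxz

Derivation:
All 6 rotations (rotation i = S[i:]+S[:i]):
  rot[0] = zxxzz$
  rot[1] = xxzz$z
  rot[2] = xzz$zx
  rot[3] = zz$zxx
  rot[4] = z$zxxz
  rot[5] = $zxxzz
Sorted (with $ < everything):
  sorted[0] = $zxxzz
  sorted[1] = xxzz$z
  sorted[2] = xzz$zx
  sorted[3] = z$zxxz
  sorted[4] = zxxzz$
  sorted[5] = zz$zxx
sorted[3] = z$zxxz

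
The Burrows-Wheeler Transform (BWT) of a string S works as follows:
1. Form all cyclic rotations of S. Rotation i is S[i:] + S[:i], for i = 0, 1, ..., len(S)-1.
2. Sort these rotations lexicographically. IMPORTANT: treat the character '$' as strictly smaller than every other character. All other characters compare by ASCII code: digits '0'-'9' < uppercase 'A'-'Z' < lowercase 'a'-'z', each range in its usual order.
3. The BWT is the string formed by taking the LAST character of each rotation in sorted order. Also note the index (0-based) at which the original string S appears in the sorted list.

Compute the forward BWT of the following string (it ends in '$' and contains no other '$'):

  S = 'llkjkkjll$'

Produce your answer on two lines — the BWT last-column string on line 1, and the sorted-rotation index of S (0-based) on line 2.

All 10 rotations (rotation i = S[i:]+S[:i]):
  rot[0] = llkjkkjll$
  rot[1] = lkjkkjll$l
  rot[2] = kjkkjll$ll
  rot[3] = jkkjll$llk
  rot[4] = kkjll$llkj
  rot[5] = kjll$llkjk
  rot[6] = jll$llkjkk
  rot[7] = ll$llkjkkj
  rot[8] = l$llkjkkjl
  rot[9] = $llkjkkjll
Sorted (with $ < everything):
  sorted[0] = $llkjkkjll  (last char: 'l')
  sorted[1] = jkkjll$llk  (last char: 'k')
  sorted[2] = jll$llkjkk  (last char: 'k')
  sorted[3] = kjkkjll$ll  (last char: 'l')
  sorted[4] = kjll$llkjk  (last char: 'k')
  sorted[5] = kkjll$llkj  (last char: 'j')
  sorted[6] = l$llkjkkjl  (last char: 'l')
  sorted[7] = lkjkkjll$l  (last char: 'l')
  sorted[8] = ll$llkjkkj  (last char: 'j')
  sorted[9] = llkjkkjll$  (last char: '$')
Last column: lkklkjllj$
Original string S is at sorted index 9

Answer: lkklkjllj$
9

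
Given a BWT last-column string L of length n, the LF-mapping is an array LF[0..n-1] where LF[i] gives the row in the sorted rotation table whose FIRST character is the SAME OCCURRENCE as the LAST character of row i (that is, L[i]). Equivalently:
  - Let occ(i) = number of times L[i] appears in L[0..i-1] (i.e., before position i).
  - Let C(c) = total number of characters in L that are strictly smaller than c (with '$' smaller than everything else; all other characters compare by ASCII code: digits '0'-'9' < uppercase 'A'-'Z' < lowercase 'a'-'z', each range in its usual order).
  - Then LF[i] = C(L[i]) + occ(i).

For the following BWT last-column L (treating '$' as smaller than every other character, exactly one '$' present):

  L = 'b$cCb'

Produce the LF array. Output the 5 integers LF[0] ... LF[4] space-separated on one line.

Char counts: '$':1, 'C':1, 'b':2, 'c':1
C (first-col start): C('$')=0, C('C')=1, C('b')=2, C('c')=4
L[0]='b': occ=0, LF[0]=C('b')+0=2+0=2
L[1]='$': occ=0, LF[1]=C('$')+0=0+0=0
L[2]='c': occ=0, LF[2]=C('c')+0=4+0=4
L[3]='C': occ=0, LF[3]=C('C')+0=1+0=1
L[4]='b': occ=1, LF[4]=C('b')+1=2+1=3

Answer: 2 0 4 1 3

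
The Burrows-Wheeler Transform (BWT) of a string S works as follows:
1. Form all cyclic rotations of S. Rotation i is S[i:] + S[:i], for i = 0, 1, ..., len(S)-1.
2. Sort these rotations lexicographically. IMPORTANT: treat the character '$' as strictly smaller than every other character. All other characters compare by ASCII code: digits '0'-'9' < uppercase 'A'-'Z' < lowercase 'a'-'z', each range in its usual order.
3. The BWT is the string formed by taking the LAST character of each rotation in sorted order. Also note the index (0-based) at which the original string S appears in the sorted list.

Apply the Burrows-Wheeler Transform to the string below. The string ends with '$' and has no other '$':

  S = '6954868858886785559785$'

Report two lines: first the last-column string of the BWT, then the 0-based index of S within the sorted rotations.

All 23 rotations (rotation i = S[i:]+S[:i]):
  rot[0] = 6954868858886785559785$
  rot[1] = 954868858886785559785$6
  rot[2] = 54868858886785559785$69
  rot[3] = 4868858886785559785$695
  rot[4] = 868858886785559785$6954
  rot[5] = 68858886785559785$69548
  rot[6] = 8858886785559785$695486
  rot[7] = 858886785559785$6954868
  rot[8] = 58886785559785$69548688
  rot[9] = 8886785559785$695486885
  rot[10] = 886785559785$6954868858
  rot[11] = 86785559785$69548688588
  rot[12] = 6785559785$695486885888
  rot[13] = 785559785$6954868858886
  rot[14] = 85559785$69548688588867
  rot[15] = 5559785$695486885888678
  rot[16] = 559785$6954868858886785
  rot[17] = 59785$69548688588867855
  rot[18] = 9785$695486885888678555
  rot[19] = 785$6954868858886785559
  rot[20] = 85$69548688588867855597
  rot[21] = 5$695486885888678555978
  rot[22] = $6954868858886785559785
Sorted (with $ < everything):
  sorted[0] = $6954868858886785559785  (last char: '5')
  sorted[1] = 4868858886785559785$695  (last char: '5')
  sorted[2] = 5$695486885888678555978  (last char: '8')
  sorted[3] = 54868858886785559785$69  (last char: '9')
  sorted[4] = 5559785$695486885888678  (last char: '8')
  sorted[5] = 559785$6954868858886785  (last char: '5')
  sorted[6] = 58886785559785$69548688  (last char: '8')
  sorted[7] = 59785$69548688588867855  (last char: '5')
  sorted[8] = 6785559785$695486885888  (last char: '8')
  sorted[9] = 68858886785559785$69548  (last char: '8')
  sorted[10] = 6954868858886785559785$  (last char: '$')
  sorted[11] = 785$6954868858886785559  (last char: '9')
  sorted[12] = 785559785$6954868858886  (last char: '6')
  sorted[13] = 85$69548688588867855597  (last char: '7')
  sorted[14] = 85559785$69548688588867  (last char: '7')
  sorted[15] = 858886785559785$6954868  (last char: '8')
  sorted[16] = 86785559785$69548688588  (last char: '8')
  sorted[17] = 868858886785559785$6954  (last char: '4')
  sorted[18] = 8858886785559785$695486  (last char: '6')
  sorted[19] = 886785559785$6954868858  (last char: '8')
  sorted[20] = 8886785559785$695486885  (last char: '5')
  sorted[21] = 954868858886785559785$6  (last char: '6')
  sorted[22] = 9785$695486885888678555  (last char: '5')
Last column: 5589858588$967788468565
Original string S is at sorted index 10

Answer: 5589858588$967788468565
10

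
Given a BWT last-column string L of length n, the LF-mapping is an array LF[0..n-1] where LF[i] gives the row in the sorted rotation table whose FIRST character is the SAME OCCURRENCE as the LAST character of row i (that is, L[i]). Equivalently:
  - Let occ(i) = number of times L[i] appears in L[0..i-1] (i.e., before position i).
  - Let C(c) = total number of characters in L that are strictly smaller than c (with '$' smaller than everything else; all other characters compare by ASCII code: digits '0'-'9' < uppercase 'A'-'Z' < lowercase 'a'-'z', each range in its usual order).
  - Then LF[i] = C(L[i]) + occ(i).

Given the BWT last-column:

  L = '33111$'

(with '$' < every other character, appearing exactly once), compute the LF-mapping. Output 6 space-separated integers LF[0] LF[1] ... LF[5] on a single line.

Answer: 4 5 1 2 3 0

Derivation:
Char counts: '$':1, '1':3, '3':2
C (first-col start): C('$')=0, C('1')=1, C('3')=4
L[0]='3': occ=0, LF[0]=C('3')+0=4+0=4
L[1]='3': occ=1, LF[1]=C('3')+1=4+1=5
L[2]='1': occ=0, LF[2]=C('1')+0=1+0=1
L[3]='1': occ=1, LF[3]=C('1')+1=1+1=2
L[4]='1': occ=2, LF[4]=C('1')+2=1+2=3
L[5]='$': occ=0, LF[5]=C('$')+0=0+0=0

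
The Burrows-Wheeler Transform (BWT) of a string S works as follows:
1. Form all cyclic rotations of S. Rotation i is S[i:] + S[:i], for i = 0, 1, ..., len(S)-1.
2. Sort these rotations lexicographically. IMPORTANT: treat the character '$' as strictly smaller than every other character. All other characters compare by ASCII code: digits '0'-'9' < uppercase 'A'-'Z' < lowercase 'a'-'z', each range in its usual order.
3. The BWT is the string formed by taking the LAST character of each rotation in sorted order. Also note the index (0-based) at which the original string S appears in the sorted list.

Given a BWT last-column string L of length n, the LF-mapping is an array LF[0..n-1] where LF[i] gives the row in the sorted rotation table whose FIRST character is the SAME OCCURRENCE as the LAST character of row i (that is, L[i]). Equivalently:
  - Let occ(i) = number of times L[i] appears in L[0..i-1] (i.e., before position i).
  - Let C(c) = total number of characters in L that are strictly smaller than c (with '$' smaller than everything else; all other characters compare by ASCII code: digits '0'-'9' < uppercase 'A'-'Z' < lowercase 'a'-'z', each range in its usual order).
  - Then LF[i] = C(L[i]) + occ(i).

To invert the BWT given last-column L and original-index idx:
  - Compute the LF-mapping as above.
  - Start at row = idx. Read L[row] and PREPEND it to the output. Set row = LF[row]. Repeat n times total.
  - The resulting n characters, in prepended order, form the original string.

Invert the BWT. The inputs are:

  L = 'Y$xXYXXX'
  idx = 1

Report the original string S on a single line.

LF mapping: 5 0 7 1 6 2 3 4
Walk LF starting at row 1, prepending L[row]:
  step 1: row=1, L[1]='$', prepend. Next row=LF[1]=0
  step 2: row=0, L[0]='Y', prepend. Next row=LF[0]=5
  step 3: row=5, L[5]='X', prepend. Next row=LF[5]=2
  step 4: row=2, L[2]='x', prepend. Next row=LF[2]=7
  step 5: row=7, L[7]='X', prepend. Next row=LF[7]=4
  step 6: row=4, L[4]='Y', prepend. Next row=LF[4]=6
  step 7: row=6, L[6]='X', prepend. Next row=LF[6]=3
  step 8: row=3, L[3]='X', prepend. Next row=LF[3]=1
Reversed output: XXYXxXY$

Answer: XXYXxXY$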